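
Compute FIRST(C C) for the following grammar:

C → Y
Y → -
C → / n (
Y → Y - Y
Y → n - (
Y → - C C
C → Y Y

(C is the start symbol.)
{ '-', '/', 'n' }

FIRST sets of the non-terminals involved (from the grammar, by fixed-point iteration):
  FIRST(C) = { '-', '/', 'n' }

To compute FIRST(C C), process the symbols left to right:
Symbol C is a non-terminal. Add FIRST(C) \ {ε} = { '-', '/', 'n' }
C is not nullable (ε ∉ FIRST(C)), so stop here.
FIRST(C C) = { '-', '/', 'n' }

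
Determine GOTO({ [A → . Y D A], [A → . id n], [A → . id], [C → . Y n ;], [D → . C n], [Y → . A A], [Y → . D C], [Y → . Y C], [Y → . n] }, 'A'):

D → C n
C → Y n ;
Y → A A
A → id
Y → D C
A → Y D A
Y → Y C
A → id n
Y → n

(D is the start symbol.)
GOTO(I, 'A') = CLOSURE({ [A → αX.β] : [A → α.Xβ] ∈ I, X = 'A' })

Items with dot before 'A', with the dot advanced:
  [Y → . A A] → [Y → A . A]
Closure of the advanced items:
  [Y → A . A] has the dot before A: add [A → . id], [A → . Y D A], [A → . id n]
  [A → . Y D A] has the dot before Y: add [Y → . A A], [Y → . D C], [Y → . Y C], [Y → . n]
  [Y → . D C] has the dot before D: add [D → . C n]
  [D → . C n] has the dot before C: add [C → . Y n ;]

GOTO = { [A → . Y D A], [A → . id n], [A → . id], [C → . Y n ;], [D → . C n], [Y → . A A], [Y → . D C], [Y → . Y C], [Y → . n], [Y → A . A] }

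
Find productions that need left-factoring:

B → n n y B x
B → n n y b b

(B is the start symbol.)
Yes, B has productions with common prefix 'n n y'

Left-factoring is needed when two productions for the same non-terminal
share a common prefix on the right-hand side.

Productions for B:
  B → n n y B x
  B → n n y b b

Found common prefix 'n n y' in productions for B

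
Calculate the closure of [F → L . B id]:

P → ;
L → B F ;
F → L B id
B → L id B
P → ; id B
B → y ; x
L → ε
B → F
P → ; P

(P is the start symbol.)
To compute CLOSURE, for each item [A → α.Bβ] where B is a non-terminal, add [B → .γ] for all productions B → γ; repeat for the newly added items until nothing changes.

Start with: [F → L . B id]
  [F → L . B id] has the dot before B: add [B → . L id B], [B → . y ; x], [B → . F]
  [B → . L id B] has the dot before L: add [L → . B F ;], [L → .]
  [B → . F] has the dot before F: add [F → . L B id]
No further items can be added.

CLOSURE = { [B → . F], [B → . L id B], [B → . y ; x], [F → . L B id], [F → L . B id], [L → . B F ;], [L → .] }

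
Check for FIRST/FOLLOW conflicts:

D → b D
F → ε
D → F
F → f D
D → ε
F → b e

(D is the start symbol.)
A FIRST/FOLLOW conflict occurs when a non-terminal N has a nullable alternative N → β (β ⇒* ε) and another alternative N → α with FIRST(α) ∩ FOLLOW(N) ≠ ∅: on such a lookahead the parser cannot decide between expanding α and letting N vanish via β.

Nullable non-terminals: D, F.
FIRST sets used below: FIRST(F) = { 'b', 'f', ε }

D: nullable alternative(s) D → F, D → ε; FOLLOW(D) = { $ }
  D → b D: FIRST \ {ε} = { 'b' } — disjoint from FOLLOW(D)
  D → F: FIRST \ {ε} = { 'b', 'f' } — disjoint from FOLLOW(D)
  D → ε: FIRST \ {ε} = { } — disjoint from FOLLOW(D)

F: nullable alternative(s) F → ε; FOLLOW(F) = { $ }
  F → ε: FIRST \ {ε} = { } — this is the only nullable alternative, skip
  F → f D: FIRST \ {ε} = { 'f' } — disjoint from FOLLOW(F)
  F → b e: FIRST \ {ε} = { 'b' } — disjoint from FOLLOW(F)

No FIRST/FOLLOW conflicts found.

Answer: No FIRST/FOLLOW conflicts.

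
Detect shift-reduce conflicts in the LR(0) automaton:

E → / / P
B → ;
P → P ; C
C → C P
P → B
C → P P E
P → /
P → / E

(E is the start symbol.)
Yes — I4: [P → / .] vs [E → . / / P]; I7: [E → / / P .] vs [P → P . ; C]; I9: [P → P ; C .] vs [B → . ;]; I11: [B → ; .] vs [B → . ;]; I14: [C → C P .] vs [P → P . ; C]

A shift-reduce conflict occurs when an LR(0) state has both:
  - a complete (reduce) item [A → α .] (dot at the end), and
  - a shift item [B → β . c γ] (dot before a terminal).

Augment with E' → E and build the canonical LR(0) collection (I0 = CLOSURE({[E' → . E]}), then GOTO on every symbol after a dot until no new states appear). It has 16 states:
  I0: { [E → . / / P], [E' → . E] }  — shift
  I1: { [E → / . / P] }  — shift
  I2: { [E' → E .] }  — accept
  I3: { [B → . ;], [E → / / . P], [P → . / E], [P → . /], [P → . B], [P → . P ; C] }  — shift
  I4: { [E → . / / P], [P → / . E], [P → / .] }  — shift, reduce
  I5: { [B → ; .] }  — reduce
  I6: { [P → B .] }  — reduce
  I7: { [E → / / P .], [P → P . ; C] }  — shift, reduce
  I8: { [B → . ;], [C → . C P], [C → . P P E], [P → . / E], [P → . /], [P → . B], [P → . P ; C], [P → P ; . C] }  — shift
  I9: { [B → . ;], [C → C . P], [P → . / E], [P → . /], [P → . B], [P → . P ; C], [P → P ; C .] }  — shift, reduce
  I10: { [B → . ;], [C → P . P E], [P → . / E], [P → . /], [P → . B], [P → . P ; C], [P → P . ; C] }  — shift
  I11: { [B → . ;], [B → ; .], [C → . C P], [C → . P P E], [P → . / E], [P → . /], [P → . B], [P → . P ; C], [P → P ; . C] }  — shift, reduce
  I12: { [C → P P . E], [E → . / / P], [P → P . ; C] }  — shift
  I13: { [C → P P E .] }  — reduce
  I14: { [C → C P .], [P → P . ; C] }  — shift, reduce
  I15: { [P → / E .] }  — reduce

I4 contains reduce item [P → / .] and shift item [E → . / / P] — shift-reduce conflict.
I7 contains reduce item [E → / / P .] and shift item [P → P . ; C] — shift-reduce conflict.
I9 contains reduce item [P → P ; C .] and shift items [B → . ;], [P → . /], [P → . / E] — shift-reduce conflict.
I11 contains reduce item [B → ; .] and shift items [B → . ;], [P → . /], [P → . / E] — shift-reduce conflict.
I14 contains reduce item [C → C P .] and shift item [P → P . ; C] — shift-reduce conflict.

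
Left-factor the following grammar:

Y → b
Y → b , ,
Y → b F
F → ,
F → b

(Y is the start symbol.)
Left-factoring transforms A → αβ₁ | αβ₂ into A → αA' and A' → β₁ | β₂
(α is the longest common prefix among the alternatives). Repeat until
no nonterminal has two alternatives with a common prefix.

Round 1: Y has alternatives sharing prefix 'b'. Introduce Y': Y → b Y'
  Add: Y' → ε
  Add: Y' → , ,
  Add: Y' → F

No remaining common prefixes — done.

Resulting grammar:
Y → b Y'
Y' → ε
Y' → , ,
Y' → F
F → ,
F → b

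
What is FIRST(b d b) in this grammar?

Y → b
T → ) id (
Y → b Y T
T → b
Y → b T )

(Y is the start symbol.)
{ 'b' }

To compute FIRST(b d b), process the symbols left to right:
Symbol b is a terminal. Add 'b' and stop.
FIRST(b d b) = { 'b' }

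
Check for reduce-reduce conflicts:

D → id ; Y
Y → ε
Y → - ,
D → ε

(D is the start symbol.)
A reduce-reduce conflict occurs when an LR(0) state has two complete items [A → α .] and [B → β .] — both call for a reduction, and with no lookahead the parser cannot choose between them.

Augment with D' → D and build the canonical LR(0) collection (I0 = CLOSURE({[D' → . D]}), then GOTO on every symbol after a dot until no new states appear). It has 7 states:
  I0: { [D → . id ; Y], [D → .], [D' → . D] }  — shift, reduce
  I1: { [D' → D .] }  — accept
  I2: { [D → id . ; Y] }  — shift
  I3: { [D → id ; . Y], [Y → . - ,], [Y → .] }  — shift, reduce
  I4: { [Y → - . ,] }  — shift
  I5: { [D → id ; Y .] }  — reduce
  I6: { [Y → - , .] }  — reduce

No state contains more than one complete item.

Answer: No reduce-reduce conflicts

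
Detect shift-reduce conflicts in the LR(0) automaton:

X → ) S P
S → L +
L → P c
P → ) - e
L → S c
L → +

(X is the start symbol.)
No shift-reduce conflicts

Augment with X' → X and build the canonical LR(0) collection (I0 = CLOSURE({[X' → . X]}), then GOTO on every symbol after a dot until no new states appear). It has 14 states:
  I0: { [X → . ) S P], [X' → . X] }  — shift
  I1: { [L → . +], [L → . P c], [L → . S c], [P → . ) - e], [S → . L +], [X → ) . S P] }  — shift
  I2: { [X' → X .] }  — accept
  I3: { [P → ) . - e] }  — shift
  I4: { [L → + .] }  — reduce
  I5: { [S → L . +] }  — shift
  I6: { [L → P . c] }  — shift
  I7: { [L → S . c], [P → . ) - e], [X → ) S . P] }  — shift
  I8: { [X → ) S P .] }  — reduce
  I9: { [L → S c .] }  — reduce
  I10: { [L → P c .] }  — reduce
  I11: { [S → L + .] }  — reduce
  I12: { [P → ) - . e] }  — shift
  I13: { [P → ) - e .] }  — reduce

No state contains both a complete item and a shift item.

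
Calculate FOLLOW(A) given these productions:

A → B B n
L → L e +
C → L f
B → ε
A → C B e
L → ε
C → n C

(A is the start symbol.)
{ $ }

A is the start symbol, so $ ∈ FOLLOW(A).
A does not occur on any right-hand side.

Taking the union: FOLLOW(A) = { $ }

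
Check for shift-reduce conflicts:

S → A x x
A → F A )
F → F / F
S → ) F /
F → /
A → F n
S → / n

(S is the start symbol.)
A shift-reduce conflict occurs when an LR(0) state has both:
  - a complete (reduce) item [A → α .] (dot at the end), and
  - a shift item [B → β . c γ] (dot before a terminal).

Augment with S' → S and build the canonical LR(0) collection (I0 = CLOSURE({[S' → . S]}), then GOTO on every symbol after a dot until no new states appear). It has 18 states:
  I0: { [A → . F A )], [A → . F n], [F → . /], [F → . F / F], [S → . ) F /], [S → . / n], [S → . A x x], [S' → . S] }  — shift
  I1: { [F → . /], [F → . F / F], [S → ) . F /] }  — shift
  I2: { [F → / .], [S → / . n] }  — shift, reduce
  I3: { [S → A . x x] }  — shift
  I4: { [A → . F A )], [A → . F n], [A → F . A )], [A → F . n], [F → . /], [F → . F / F], [F → F . / F] }  — shift
  I5: { [S' → S .] }  — accept
  I6: { [F → . /], [F → . F / F], [F → / .], [F → F / . F] }  — shift, reduce
  I7: { [A → F A . )] }  — shift
  I8: { [A → F n .] }  — reduce
  I9: { [A → F A ) .] }  — reduce
  I10: { [F → / .] }  — reduce
  I11: { [F → F . / F], [F → F / F .] }  — shift, reduce
  I12: { [F → . /], [F → . F / F], [F → F / . F] }  — shift
  I13: { [S → A x . x] }  — shift
  I14: { [S → A x x .] }  — reduce
  I15: { [S → / n .] }  — reduce
  I16: { [F → F . / F], [S → ) F . /] }  — shift
  I17: { [F → . /], [F → . F / F], [F → F / . F], [S → ) F / .] }  — shift, reduce

I2 contains reduce item [F → / .] and shift item [S → / . n] — shift-reduce conflict.
I6 contains reduce item [F → / .] and shift item [F → . /] — shift-reduce conflict.
I11 contains reduce item [F → F / F .] and shift item [F → F . / F] — shift-reduce conflict.
I17 contains reduce item [S → ) F / .] and shift item [F → . /] — shift-reduce conflict.

Answer: Yes — I2: [F → / .] vs [S → / . n]; I6: [F → / .] vs [F → . /]; I11: [F → F / F .] vs [F → F . / F]; I17: [S → ) F / .] vs [F → . /]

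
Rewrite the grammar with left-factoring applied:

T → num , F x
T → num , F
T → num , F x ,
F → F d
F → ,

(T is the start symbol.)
T → num , F T'
T' → x T''
T'' → ε
T'' → ,
T' → ε
F → F d
F → ,

Left-factoring transforms A → αβ₁ | αβ₂ into A → αA' and A' → β₁ | β₂
(α is the longest common prefix among the alternatives). Repeat until
no nonterminal has two alternatives with a common prefix.

Round 1: T has alternatives sharing prefix 'num , F'. Introduce T': T → num , F T'
  Add: T' → x
  Add: T' → ε
  Add: T' → x ,

Round 2: T' has alternatives sharing prefix 'x'. Introduce T'': T' → x T''
  Add: T'' → ε
  Add: T'' → ,

No remaining common prefixes — done.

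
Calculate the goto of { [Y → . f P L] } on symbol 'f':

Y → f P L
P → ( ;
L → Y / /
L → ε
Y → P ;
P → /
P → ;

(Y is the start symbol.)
{ [P → . ( ;], [P → . /], [P → . ;], [Y → f . P L] }

GOTO(I, 'f') = CLOSURE({ [A → αX.β] : [A → α.Xβ] ∈ I, X = 'f' })

Items with dot before 'f', with the dot advanced:
  [Y → . f P L] → [Y → f . P L]
Closure of the advanced items:
  [Y → f . P L] has the dot before P: add [P → . ( ;], [P → . /], [P → . ;]

GOTO = { [P → . ( ;], [P → . /], [P → . ;], [Y → f . P L] }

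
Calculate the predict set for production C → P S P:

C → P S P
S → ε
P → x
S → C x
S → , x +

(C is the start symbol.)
{ 'x' }

PREDICT(C → P S P) = (FIRST(RHS) \ {ε}) ∪ (FOLLOW(C) if ε ∈ FIRST(RHS), i.e. RHS ⇒* ε)
FIRST(P) = { 'x' }
FIRST(P S P) = { 'x' }
ε ∉ FIRST(P S P), so FOLLOW(C) is not added.
PREDICT(C → P S P) = { 'x' }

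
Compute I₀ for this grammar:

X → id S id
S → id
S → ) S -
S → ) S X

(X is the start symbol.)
{ [X → . id S id], [X' → . X] }

First, augment the grammar with X' → X
I₀ = CLOSURE({ [X' → . X] }):
  [X' → . X] has the dot before X: add [X → . id S id]
No further items can be added.

I₀ = { [X → . id S id], [X' → . X] }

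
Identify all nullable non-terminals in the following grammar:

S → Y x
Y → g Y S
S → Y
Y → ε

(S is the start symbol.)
A non-terminal is nullable if it can derive ε (the empty string): either it has an ε-production, or it has a production whose right-hand side consists entirely of nullable non-terminals.

ε-productions: Y → ε
So Y is immediately nullable.
S → Y: every symbol on the right is nullable, so S is nullable too.
Every non-terminal is now nullable.
Nullable = { 'S', 'Y' }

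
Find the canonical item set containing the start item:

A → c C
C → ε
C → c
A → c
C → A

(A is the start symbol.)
{ [A → . c C], [A → . c], [A' → . A] }

First, augment the grammar with A' → A
I₀ = CLOSURE({ [A' → . A] }):
  [A' → . A] has the dot before A: add [A → . c C], [A → . c]
No further items can be added.

I₀ = { [A → . c C], [A → . c], [A' → . A] }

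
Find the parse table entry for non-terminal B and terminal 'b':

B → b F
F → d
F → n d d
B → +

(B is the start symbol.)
To find M[B, 'b'], we find productions for B where 'b' is in the predict set (PREDICT(N → α) = (FIRST(α) \ {ε}) ∪ (FOLLOW(N) if α ⇒* ε)).

B → b F: PREDICT = { 'b' }
  'b' is in predict set, so this production goes in M[B, 'b']
B → +: PREDICT = { '+' }

M[B, 'b'] = B → b F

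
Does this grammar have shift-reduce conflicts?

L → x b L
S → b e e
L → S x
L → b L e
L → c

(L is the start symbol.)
A shift-reduce conflict occurs when an LR(0) state has both:
  - a complete (reduce) item [A → α .] (dot at the end), and
  - a shift item [B → β . c γ] (dot before a terminal).

Augment with L' → L and build the canonical LR(0) collection (I0 = CLOSURE({[L' → . L]}), then GOTO on every symbol after a dot until no new states appear). It has 13 states:
  I0: { [L → . S x], [L → . b L e], [L → . c], [L → . x b L], [L' → . L], [S → . b e e] }  — shift
  I1: { [L' → L .] }  — accept
  I2: { [L → S . x] }  — shift
  I3: { [L → . S x], [L → . b L e], [L → . c], [L → . x b L], [L → b . L e], [S → . b e e], [S → b . e e] }  — shift
  I4: { [L → c .] }  — reduce
  I5: { [L → x . b L] }  — shift
  I6: { [L → . S x], [L → . b L e], [L → . c], [L → . x b L], [L → x b . L], [S → . b e e] }  — shift
  I7: { [L → x b L .] }  — reduce
  I8: { [L → b L . e] }  — shift
  I9: { [S → b e . e] }  — shift
  I10: { [S → b e e .] }  — reduce
  I11: { [L → b L e .] }  — reduce
  I12: { [L → S x .] }  — reduce

No state contains both a complete item and a shift item.

Answer: No shift-reduce conflicts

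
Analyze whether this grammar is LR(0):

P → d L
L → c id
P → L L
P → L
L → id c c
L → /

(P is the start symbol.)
No. Shift-reduce conflict between [P → L .] and [L → . /]

A grammar is LR(0) if no state in the canonical LR(0) collection has:
  - both a shift item (dot before a terminal) and a complete item (shift-reduce conflict), or
  - two or more complete items (reduce-reduce conflict; the accept item [P' → P .] counts as a complete item here).

Augment with P' → P and build the canonical LR(0) collection (I0 = CLOSURE({[P' → . P]}), then GOTO on every symbol after a dot until no new states appear). It has 12 states:
  I0: { [L → . /], [L → . c id], [L → . id c c], [P → . L L], [P → . L], [P → . d L], [P' → . P] }  — shift
  I1: { [L → / .] }  — reduce
  I2: { [L → . /], [L → . c id], [L → . id c c], [P → L . L], [P → L .] }  — shift, reduce
  I3: { [P' → P .] }  — accept
  I4: { [L → c . id] }  — shift
  I5: { [L → . /], [L → . c id], [L → . id c c], [P → d . L] }  — shift
  I6: { [L → id . c c] }  — shift
  I7: { [L → id c . c] }  — shift
  I8: { [L → id c c .] }  — reduce
  I9: { [P → d L .] }  — reduce
  I10: { [L → c id .] }  — reduce
  I11: { [P → L L .] }  — reduce

Conflict in state I2:
  Shift-reduce conflict between [P → L .] and [L → . /]
So the grammar is NOT LR(0).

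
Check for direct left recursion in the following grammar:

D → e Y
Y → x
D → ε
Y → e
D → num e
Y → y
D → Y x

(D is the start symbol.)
No direct left recursion

D → e Y: starts with e
Y → x: starts with x
D → ε: starts with ε
Y → e: starts with e
D → num e: starts with num
Y → y: starts with y
D → Y x: starts with Y

No direct left recursion found.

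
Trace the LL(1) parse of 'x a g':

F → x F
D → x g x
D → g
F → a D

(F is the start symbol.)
LL(1) parsing maintains a stack (initially the start symbol over $) and the input. At each step: if the stack top is a terminal, match it against the current input token; if it is a non-terminal N, replace it with the RHS of M[N, lookahead] (the unique production whose predict set contains the lookahead).

Stack is shown with the top on the left.

Stack  Input    Action
----------------------
F $    x a g $  output F → x F
x F $  x a g $  match 'x'
F $    a g $    output F → a D
a D $  a g $    match 'a'
D $    g $      output D → g
g $    g $      match 'g'
$      $        accept

The string is accepted.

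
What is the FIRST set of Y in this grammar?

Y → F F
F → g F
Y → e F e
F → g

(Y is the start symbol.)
To compute FIRST(Y), examine every production with Y on the left-hand side, reading each right-hand side left to right until a non-nullable symbol is reached.

FIRST sets of the other non-terminals involved (by the same procedure, iterated to a fixed point):
  FIRST(F) = { 'g' }

From Y → F F:
  - F is a non-terminal: add FIRST(F) \ {ε} = { 'g' }
    F is not nullable, so stop
From Y → e F e:
  - e is a terminal: add 'e' and stop

Collecting: FIRST(Y) = { 'e', 'g' }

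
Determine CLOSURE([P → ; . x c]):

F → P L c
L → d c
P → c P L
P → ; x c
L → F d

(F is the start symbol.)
{ [P → ; . x c] }

Start with: [P → ; . x c]
The dot precedes the terminal x, so nothing is added.

CLOSURE = { [P → ; . x c] }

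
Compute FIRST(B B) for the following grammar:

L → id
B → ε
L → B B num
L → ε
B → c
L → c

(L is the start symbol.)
FIRST sets of the non-terminals involved (from the grammar, by fixed-point iteration):
  FIRST(B) = { 'c', ε }

To compute FIRST(B B), process the symbols left to right:
Symbol B is a non-terminal. Add FIRST(B) \ {ε} = { 'c' }
B is nullable (ε ∈ FIRST(B)), continue to the next symbol.
Symbol B is a non-terminal. Add FIRST(B) \ {ε} = { 'c' }
B is nullable (ε ∈ FIRST(B)), continue to the next symbol.
All symbols are nullable, so ε is in the result.
FIRST(B B) = { 'c', ε }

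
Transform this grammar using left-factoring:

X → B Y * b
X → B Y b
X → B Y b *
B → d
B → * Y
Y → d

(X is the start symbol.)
X → B Y X'
X' → * b
X' → b X''
X'' → ε
X'' → *
B → d
B → * Y
Y → d

Left-factoring transforms A → αβ₁ | αβ₂ into A → αA' and A' → β₁ | β₂
(α is the longest common prefix among the alternatives). Repeat until
no nonterminal has two alternatives with a common prefix.

Round 1: X has alternatives sharing prefix 'B Y'. Introduce X': X → B Y X'
  Add: X' → * b
  Add: X' → b
  Add: X' → b *

Round 2: X' has alternatives sharing prefix 'b'. Introduce X'': X' → b X''
  Add: X'' → ε
  Add: X'' → *

No remaining common prefixes — done.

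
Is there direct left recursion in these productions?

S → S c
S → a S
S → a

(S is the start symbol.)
Yes, S is left-recursive

S → S c: LEFT RECURSIVE (starts with S)
S → a S: starts with a
S → a: starts with a

The grammar has direct left recursion on: S.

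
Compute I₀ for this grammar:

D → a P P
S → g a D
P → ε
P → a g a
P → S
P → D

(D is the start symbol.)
First, augment the grammar with D' → D
I₀ = CLOSURE({ [D' → . D] }):
  [D' → . D] has the dot before D: add [D → . a P P]
No further items can be added.

I₀ = { [D → . a P P], [D' → . D] }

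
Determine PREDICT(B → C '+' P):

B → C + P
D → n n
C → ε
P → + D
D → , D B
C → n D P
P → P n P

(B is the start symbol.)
{ '+', 'n' }

PREDICT(B → C '+' P) = (FIRST(RHS) \ {ε}) ∪ (FOLLOW(B) if ε ∈ FIRST(RHS), i.e. RHS ⇒* ε)
FIRST(C) = { 'n', ε }
FIRST(C '+' P) = { '+', 'n' }
ε ∉ FIRST(C '+' P), so FOLLOW(B) is not added.
PREDICT(B → C '+' P) = { '+', 'n' }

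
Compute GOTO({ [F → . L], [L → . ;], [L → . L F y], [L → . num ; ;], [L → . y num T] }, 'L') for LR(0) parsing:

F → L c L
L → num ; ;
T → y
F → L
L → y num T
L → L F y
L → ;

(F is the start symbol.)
{ [F → . L c L], [F → . L], [F → L .], [L → . ;], [L → . L F y], [L → . num ; ;], [L → . y num T], [L → L . F y] }

GOTO(I, 'L') = CLOSURE({ [A → αX.β] : [A → α.Xβ] ∈ I, X = 'L' })

Items with dot before 'L', with the dot advanced:
  [F → . L] → [F → L .]
  [L → . L F y] → [L → L . F y]
Closure of the advanced items:
  [L → L . F y] has the dot before F: add [F → . L c L], [F → . L]
  [F → . L c L] has the dot before L: add [L → . num ; ;], [L → . y num T], [L → . L F y], [L → . ;]

GOTO = { [F → . L c L], [F → . L], [F → L .], [L → . ;], [L → . L F y], [L → . num ; ;], [L → . y num T], [L → L . F y] }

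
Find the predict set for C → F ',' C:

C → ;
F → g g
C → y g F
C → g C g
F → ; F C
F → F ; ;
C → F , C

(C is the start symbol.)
PREDICT(C → F ',' C) = (FIRST(RHS) \ {ε}) ∪ (FOLLOW(C) if ε ∈ FIRST(RHS), i.e. RHS ⇒* ε)
FIRST(F) = { ';', 'g' }
FIRST(F ',' C) = { ';', 'g' }
ε ∉ FIRST(F ',' C), so FOLLOW(C) is not added.
PREDICT(C → F ',' C) = { ';', 'g' }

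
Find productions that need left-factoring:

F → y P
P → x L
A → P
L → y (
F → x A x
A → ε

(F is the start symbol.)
Left-factoring is needed when two productions for the same non-terminal
share a common prefix on the right-hand side.

Productions for F:
  F → y P
  F → x A x
Productions for A:
  A → P
  A → ε

No common prefixes found.

Answer: No, left-factoring is not needed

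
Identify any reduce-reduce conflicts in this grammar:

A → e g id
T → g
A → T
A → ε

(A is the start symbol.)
No reduce-reduce conflicts

Augment with A' → A and build the canonical LR(0) collection (I0 = CLOSURE({[A' → . A]}), then GOTO on every symbol after a dot until no new states appear). It has 7 states:
  I0: { [A → . T], [A → . e g id], [A → .], [A' → . A], [T → . g] }  — shift, reduce
  I1: { [A' → A .] }  — accept
  I2: { [A → T .] }  — reduce
  I3: { [A → e . g id] }  — shift
  I4: { [T → g .] }  — reduce
  I5: { [A → e g . id] }  — shift
  I6: { [A → e g id .] }  — reduce

No state contains more than one complete item.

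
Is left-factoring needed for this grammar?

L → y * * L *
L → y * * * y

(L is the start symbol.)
Yes, L has productions with common prefix 'y * *'

Left-factoring is needed when two productions for the same non-terminal
share a common prefix on the right-hand side.

Productions for L:
  L → y * * L *
  L → y * * * y

Found common prefix 'y * *' in productions for L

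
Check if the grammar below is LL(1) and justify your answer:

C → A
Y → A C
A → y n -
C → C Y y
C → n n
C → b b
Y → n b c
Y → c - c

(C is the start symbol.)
Relevant sets:
  FIRST(A) = { 'y' }
  FIRST(C) = { 'b', 'n', 'y' }

For C:
  PREDICT(C → A) = { 'y' }
  PREDICT(C → C Y y) = { 'b', 'n', 'y' }
  PREDICT(C → n n) = { 'n' }
  PREDICT(C → b b) = { 'b' }
For Y:
  PREDICT(Y → A C) = { 'y' }
  PREDICT(Y → n b c) = { 'n' }
  PREDICT(Y → c '-' c) = { 'c' }
A has a single production, so nothing to check there.

Conflict found: Predict set conflict for C: { 'y' }
The grammar is NOT LL(1).

Answer: No. Predict set conflict for C: { 'y' }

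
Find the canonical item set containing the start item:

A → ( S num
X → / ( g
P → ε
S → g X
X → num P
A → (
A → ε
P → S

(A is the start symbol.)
{ [A → . ( S num], [A → . (], [A → .], [A' → . A] }

First, augment the grammar with A' → A
I₀ = CLOSURE({ [A' → . A] }):
  [A' → . A] has the dot before A: add [A → . ( S num], [A → . (], [A → .]
No further items can be added.

I₀ = { [A → . ( S num], [A → . (], [A → .], [A' → . A] }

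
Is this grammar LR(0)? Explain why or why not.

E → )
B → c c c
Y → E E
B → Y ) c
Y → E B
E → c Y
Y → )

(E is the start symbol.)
A grammar is LR(0) if no state in the canonical LR(0) collection has:
  - both a shift item (dot before a terminal) and a complete item (shift-reduce conflict), or
  - two or more complete items (reduce-reduce conflict; the accept item [E' → E .] counts as a complete item here).

Augment with E' → E and build the canonical LR(0) collection (I0 = CLOSURE({[E' → . E]}), then GOTO on every symbol after a dot until no new states appear). It has 15 states:
  I0: { [E → . )], [E → . c Y], [E' → . E] }  — shift
  I1: { [E → ) .] }  — reduce
  I2: { [E' → E .] }  — accept
  I3: { [E → . )], [E → . c Y], [E → c . Y], [Y → . )], [Y → . E B], [Y → . E E] }  — shift
  I4: { [E → ) .], [Y → ) .] }  — 2 reduces
  I5: { [B → . Y ) c], [B → . c c c], [E → . )], [E → . c Y], [Y → . )], [Y → . E B], [Y → . E E], [Y → E . B], [Y → E . E] }  — shift
  I6: { [E → c Y .] }  — reduce
  I7: { [Y → E B .] }  — reduce
  I8: { [B → . Y ) c], [B → . c c c], [E → . )], [E → . c Y], [Y → . )], [Y → . E B], [Y → . E E], [Y → E . B], [Y → E . E], [Y → E E .] }  — shift, reduce
  I9: { [B → Y . ) c] }  — shift
  I10: { [B → c . c c], [E → . )], [E → . c Y], [E → c . Y], [Y → . )], [Y → . E B], [Y → . E E] }  — shift
  I11: { [B → c c . c], [E → . )], [E → . c Y], [E → c . Y], [Y → . )], [Y → . E B], [Y → . E E] }  — shift
  I12: { [B → c c c .], [E → . )], [E → . c Y], [E → c . Y], [Y → . )], [Y → . E B], [Y → . E E] }  — shift, reduce
  I13: { [B → Y ) . c] }  — shift
  I14: { [B → Y ) c .] }  — reduce

Conflict in state I4:
  Reduce-reduce conflict: [E → ) .] and [Y → ) .]
So the grammar is NOT LR(0).

Answer: No. Reduce-reduce conflict: [E → ) .] and [Y → ) .]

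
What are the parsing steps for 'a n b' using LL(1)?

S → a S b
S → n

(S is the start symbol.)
Stack is shown with the top on the left.

Stack    Input    Action
------------------------
S $      a n b $  output S → a S b
a S b $  a n b $  match 'a'
S b $    n b $    output S → n
n b $    n b $    match 'n'
b $      b $      match 'b'
$        $        accept

The string is accepted.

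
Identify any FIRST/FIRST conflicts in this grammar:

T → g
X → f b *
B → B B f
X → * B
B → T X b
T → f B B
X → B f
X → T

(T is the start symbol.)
Yes. X → f b '*' / X → B f on { 'f' }; X → f b '*' / X → T on { 'f' }; X → B f / X → T on { 'f', 'g' }; B → B B f / B → T X b on { 'f', 'g' }

A FIRST/FIRST conflict occurs when two productions N → α and N → β for the same non-terminal have FIRST(α) ∩ FIRST(β) ≠ ∅ (with ε ∈ FIRST of a nullable right-hand side, so two nullable alternatives also conflict).

FIRST sets of the non-terminals at (or reachable through a nullable prefix from) the front of some alternative:
  FIRST(B) = { 'f', 'g' }
  FIRST(T) = { 'f', 'g' }

Productions for T:
  T → g: FIRST = { 'g' }
  T → f B B: FIRST = { 'f' }
Productions for X:
  X → f b *: FIRST = { 'f' }
  X → * B: FIRST = { '*' }
  X → B f: FIRST = { 'f', 'g' }
  X → T: FIRST = { 'f', 'g' }
Productions for B:
  B → B B f: FIRST = { 'f', 'g' }
  B → T X b: FIRST = { 'f', 'g' }

Conflict for X: X → f b * and X → B f
  Overlap: { 'f' }
Conflict for X: X → f b * and X → T
  Overlap: { 'f' }
Conflict for X: X → B f and X → T
  Overlap: { 'f', 'g' }
Conflict for B: B → B B f and B → T X b
  Overlap: { 'f', 'g' }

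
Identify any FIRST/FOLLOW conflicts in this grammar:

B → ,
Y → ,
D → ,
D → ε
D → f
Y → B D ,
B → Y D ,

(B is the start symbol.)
Nullable non-terminals: D.

D: nullable alternative(s) D → ε; FOLLOW(D) = { ',' }
  D → ,: FIRST \ {ε} = { ',' } — overlaps FOLLOW(D) on { ',' }: CONFLICT
  D → ε: FIRST \ {ε} = { } — this is the only nullable alternative, skip
  D → f: FIRST \ {ε} = { 'f' } — disjoint from FOLLOW(D)

B, Y have no nullable alternative, so no FIRST/FOLLOW check is needed there.

So the grammar has 1 FIRST/FOLLOW conflict (marked CONFLICT above).

Answer: Yes. D → ',' with FOLLOW(D) on { ',' }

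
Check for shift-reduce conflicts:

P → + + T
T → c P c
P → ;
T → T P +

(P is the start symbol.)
Augment with P' → P and build the canonical LR(0) collection (I0 = CLOSURE({[P' → . P]}), then GOTO on every symbol after a dot until no new states appear). It has 11 states:
  I0: { [P → . + + T], [P → . ;], [P' → . P] }  — shift
  I1: { [P → + . + T] }  — shift
  I2: { [P → ; .] }  — reduce
  I3: { [P' → P .] }  — accept
  I4: { [P → + + . T], [T → . T P +], [T → . c P c] }  — shift
  I5: { [P → + + T .], [P → . + + T], [P → . ;], [T → T . P +] }  — shift, reduce
  I6: { [P → . + + T], [P → . ;], [T → c . P c] }  — shift
  I7: { [T → c P . c] }  — shift
  I8: { [T → c P c .] }  — reduce
  I9: { [T → T P . +] }  — shift
  I10: { [T → T P + .] }  — reduce

I5 contains reduce item [P → + + T .] and shift items [P → . + + T], [P → . ;] — shift-reduce conflict.

Answer: Yes — I5: [P → + + T .] vs [P → . + + T]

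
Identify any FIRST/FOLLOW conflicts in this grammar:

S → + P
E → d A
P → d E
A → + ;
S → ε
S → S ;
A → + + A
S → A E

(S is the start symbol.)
Yes. S → S ';' with FOLLOW(S) on { ';' }

Nullable non-terminals: S.
FIRST sets used below: FIRST(S) = { '+', ';', ε }, FIRST(A) = { '+' }

S: nullable alternative(s) S → ε; FOLLOW(S) = { $, ';' }
  S → + P: FIRST \ {ε} = { '+' } — disjoint from FOLLOW(S)
  S → ε: FIRST \ {ε} = { } — this is the only nullable alternative, skip
  S → S ;: FIRST \ {ε} = { '+', ';' } — overlaps FOLLOW(S) on { ';' }: CONFLICT
  S → A E: FIRST \ {ε} = { '+' } — disjoint from FOLLOW(S)

A, E, P have no nullable alternative, so no FIRST/FOLLOW check is needed there.

So the grammar has 1 FIRST/FOLLOW conflict (marked CONFLICT above).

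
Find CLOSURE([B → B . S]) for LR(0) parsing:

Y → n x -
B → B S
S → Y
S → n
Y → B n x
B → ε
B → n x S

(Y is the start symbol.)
Start with: [B → B . S]
  [B → B . S] has the dot before S: add [S → . Y], [S → . n]
  [S → . Y] has the dot before Y: add [Y → . n x -], [Y → . B n x]
  [Y → . B n x] has the dot before B: add [B → . B S], [B → .], [B → . n x S]
No further items can be added.

CLOSURE = { [B → . B S], [B → . n x S], [B → .], [B → B . S], [S → . Y], [S → . n], [Y → . B n x], [Y → . n x -] }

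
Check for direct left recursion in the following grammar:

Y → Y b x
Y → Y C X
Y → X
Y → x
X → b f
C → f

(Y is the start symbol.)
Y → Y b x: LEFT RECURSIVE (starts with Y)
Y → Y C X: LEFT RECURSIVE (starts with Y)
Y → X: starts with X
Y → x: starts with x
X → b f: starts with b
C → f: starts with f

The grammar has direct left recursion on: Y.

Answer: Yes, Y is left-recursive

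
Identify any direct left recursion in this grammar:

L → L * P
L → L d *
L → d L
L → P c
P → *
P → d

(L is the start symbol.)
Yes, L is left-recursive

Direct left recursion occurs when N → N α for some non-terminal N (the right-hand side begins with the left-hand side itself).

L → L * P: LEFT RECURSIVE (starts with L)
L → L d *: LEFT RECURSIVE (starts with L)
L → d L: starts with d
L → P c: starts with P
P → *: starts with '*'
P → d: starts with d

The grammar has direct left recursion on: L.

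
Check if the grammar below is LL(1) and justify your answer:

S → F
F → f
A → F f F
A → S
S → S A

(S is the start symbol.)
No. Predict set conflict for S: { 'f' }

A grammar is LL(1) if for each non-terminal N with multiple productions, the predict sets of those productions are pairwise disjoint, where PREDICT(N → α) = (FIRST(α) \ {ε}) ∪ (FOLLOW(N) if α ⇒* ε).

Relevant sets:
  FIRST(F) = { 'f' }
  FIRST(S) = { 'f' }

For S:
  PREDICT(S → F) = { 'f' }
  PREDICT(S → S A) = { 'f' }
For A:
  PREDICT(A → F f F) = { 'f' }
  PREDICT(A → S) = { 'f' }
F has a single production, so nothing to check there.

Conflict found: Predict set conflict for S: { 'f' }
The grammar is NOT LL(1).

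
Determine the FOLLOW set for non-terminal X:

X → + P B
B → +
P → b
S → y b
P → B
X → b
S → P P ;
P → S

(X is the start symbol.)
{ $ }

X is the start symbol, so $ ∈ FOLLOW(X).
X does not occur on any right-hand side.

Taking the union: FOLLOW(X) = { $ }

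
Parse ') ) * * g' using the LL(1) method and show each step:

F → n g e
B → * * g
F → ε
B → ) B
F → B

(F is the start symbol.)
Stack is shown with the top on the left.

Stack    Input        Action
----------------------------
F $      ) ) * * g $  output F → B
B $      ) ) * * g $  output B → ) B
) B $    ) ) * * g $  match ')'
B $      ) * * g $    output B → ) B
) B $    ) * * g $    match ')'
B $      * * g $      output B → * * g
* * g $  * * g $      match '*'
* g $    * g $        match '*'
g $      g $          match 'g'
$        $            accept

The string is accepted.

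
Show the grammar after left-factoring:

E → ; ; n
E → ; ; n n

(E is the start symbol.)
Left-factoring transforms A → αβ₁ | αβ₂ into A → αA' and A' → β₁ | β₂
(α is the longest common prefix among the alternatives). Repeat until
no nonterminal has two alternatives with a common prefix.

Round 1: E has alternatives sharing prefix '; ; n'. Introduce E': E → ; ; n E'
  Add: E' → ε
  Add: E' → n

No remaining common prefixes — done.

Resulting grammar:
E → ; ; n E'
E' → ε
E' → n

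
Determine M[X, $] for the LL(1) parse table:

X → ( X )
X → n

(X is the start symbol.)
Empty (error entry)

To find M[X, $], we find productions for X where $ is in the predict set (PREDICT(N → α) = (FIRST(α) \ {ε}) ∪ (FOLLOW(N) if α ⇒* ε)).

X → ( X ): PREDICT = { '(' }
X → n: PREDICT = { 'n' }

M[X, $] is empty (no production applies)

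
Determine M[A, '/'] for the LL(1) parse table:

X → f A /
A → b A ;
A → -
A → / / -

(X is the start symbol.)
To find M[A, '/'], we find productions for A where '/' is in the predict set (PREDICT(N → α) = (FIRST(α) \ {ε}) ∪ (FOLLOW(N) if α ⇒* ε)).

A → b A ;: PREDICT = { 'b' }
A → -: PREDICT = { '-' }
A → / / -: PREDICT = { '/' }
  '/' is in predict set, so this production goes in M[A, '/']

M[A, '/'] = A → / / -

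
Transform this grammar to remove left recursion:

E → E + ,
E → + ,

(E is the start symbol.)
E is directly left-recursive. The standard transformation for
  A → A α₁ | ... | A α_m | β₁ | ... | β_n
is
  A  → β₁ A' | ... | β_n A'
  A' → α₁ A' | ... | α_m A' | ε

E → + , becomes E → + , E'
E → E + , becomes E' → + , E'
Add E' → ε

Resulting grammar:
E → + , E'
E' → + , E'
E' → ε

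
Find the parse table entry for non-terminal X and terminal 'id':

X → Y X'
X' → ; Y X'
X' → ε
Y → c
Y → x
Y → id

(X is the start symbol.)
X → Y X'

To find M[X, 'id'], we find productions for X where 'id' is in the predict set (PREDICT(N → α) = (FIRST(α) \ {ε}) ∪ (FOLLOW(N) if α ⇒* ε)).

Relevant sets:
  FIRST(Y) = { 'c', 'id', 'x' }

X → Y X': PREDICT = { 'c', 'id', 'x' }
  'id' is in predict set, so this production goes in M[X, 'id']

M[X, 'id'] = X → Y X'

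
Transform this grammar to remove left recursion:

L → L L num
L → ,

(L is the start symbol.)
L → , L'
L' → L num L'
L' → ε

L is directly left-recursive. The standard transformation for
  A → A α₁ | ... | A α_m | β₁ | ... | β_n
is
  A  → β₁ A' | ... | β_n A'
  A' → α₁ A' | ... | α_m A' | ε

L → , becomes L → , L'
L → L L num becomes L' → L num L'
Add L' → ε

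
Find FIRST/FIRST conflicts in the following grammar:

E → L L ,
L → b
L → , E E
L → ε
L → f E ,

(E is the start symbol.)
No FIRST/FIRST conflicts.

Productions for L:
  L → b: FIRST = { 'b' }
  L → , E E: FIRST = { ',' }
  L → ε: FIRST = { ε }
  L → f E ,: FIRST = { 'f' }
E has only one production, so no FIRST/FIRST conflict is possible there.

All alternatives of each non-terminal have pairwise disjoint FIRST sets.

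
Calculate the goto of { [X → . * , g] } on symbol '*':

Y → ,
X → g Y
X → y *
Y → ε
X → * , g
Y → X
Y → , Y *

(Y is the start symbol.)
{ [X → * . , g] }

GOTO(I, '*') = CLOSURE({ [A → αX.β] : [A → α.Xβ] ∈ I, X = '*' })

Items with dot before '*', with the dot advanced:
  [X → . * , g] → [X → * . , g]
Closure adds nothing (no advanced item has the dot before a non-terminal).

GOTO = { [X → * . , g] }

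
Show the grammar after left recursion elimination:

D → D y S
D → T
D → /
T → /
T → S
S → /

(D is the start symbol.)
D → T D'
D → / D'
D' → y S D'
D' → ε
T → /
T → S
S → /

D is directly left-recursive. The standard transformation for
  A → A α₁ | ... | A α_m | β₁ | ... | β_n
is
  A  → β₁ A' | ... | β_n A'
  A' → α₁ A' | ... | α_m A' | ε

D → T becomes D → T D'
D → / becomes D → / D'
D → D y S becomes D' → y S D'
Add D' → ε

Productions for other non-terminals are unchanged:
  T → /
  T → S
  S → /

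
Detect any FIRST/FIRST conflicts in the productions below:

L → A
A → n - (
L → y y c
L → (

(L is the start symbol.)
No FIRST/FIRST conflicts.

FIRST sets of the non-terminals at (or reachable through a nullable prefix from) the front of some alternative:
  FIRST(A) = { 'n' }

Productions for L:
  L → A: FIRST = { 'n' }
  L → y y c: FIRST = { 'y' }
  L → (: FIRST = { '(' }
A has only one production, so no FIRST/FIRST conflict is possible there.

All alternatives of each non-terminal have pairwise disjoint FIRST sets.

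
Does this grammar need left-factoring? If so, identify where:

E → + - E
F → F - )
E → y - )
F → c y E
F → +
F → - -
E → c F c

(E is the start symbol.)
Left-factoring is needed when two productions for the same non-terminal
share a common prefix on the right-hand side.

Productions for E:
  E → + - E
  E → y - )
  E → c F c
Productions for F:
  F → F - )
  F → c y E
  F → +
  F → - -

No common prefixes found.

Answer: No, left-factoring is not needed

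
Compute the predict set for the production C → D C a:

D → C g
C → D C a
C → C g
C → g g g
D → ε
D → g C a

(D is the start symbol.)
PREDICT(C → D C a) = (FIRST(RHS) \ {ε}) ∪ (FOLLOW(C) if ε ∈ FIRST(RHS), i.e. RHS ⇒* ε)
FIRST(D) = { 'g', ε }
FIRST(C) = { 'g' }
FIRST(D C a) = { 'g' }
ε ∉ FIRST(D C a), so FOLLOW(C) is not added.
PREDICT(C → D C a) = { 'g' }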